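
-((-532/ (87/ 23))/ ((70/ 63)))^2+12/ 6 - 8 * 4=-16052.32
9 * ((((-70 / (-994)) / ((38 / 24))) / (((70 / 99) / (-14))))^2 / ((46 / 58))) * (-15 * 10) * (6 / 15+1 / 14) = -182338588080 / 292987961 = -622.34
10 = 10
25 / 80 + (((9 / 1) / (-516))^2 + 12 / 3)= 63795 / 14792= 4.31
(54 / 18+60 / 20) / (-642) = -1 / 107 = -0.01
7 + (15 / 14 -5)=43 / 14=3.07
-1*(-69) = 69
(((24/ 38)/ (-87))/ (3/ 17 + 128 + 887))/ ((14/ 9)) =-153/ 33282053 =-0.00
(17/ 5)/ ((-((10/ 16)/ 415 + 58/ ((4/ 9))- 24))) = -11288/ 353585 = -0.03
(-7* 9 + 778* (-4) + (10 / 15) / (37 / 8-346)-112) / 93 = -26930407 / 761949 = -35.34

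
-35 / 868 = -5 / 124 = -0.04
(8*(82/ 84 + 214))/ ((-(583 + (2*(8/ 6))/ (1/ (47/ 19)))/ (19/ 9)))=-13037876/ 2117241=-6.16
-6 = -6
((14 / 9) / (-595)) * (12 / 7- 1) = -2 / 1071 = -0.00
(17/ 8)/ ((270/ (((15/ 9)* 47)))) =799/ 1296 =0.62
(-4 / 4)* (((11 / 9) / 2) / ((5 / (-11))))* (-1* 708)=-14278 / 15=-951.87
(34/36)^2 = 289/324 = 0.89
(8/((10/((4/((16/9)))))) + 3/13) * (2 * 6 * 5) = 121.85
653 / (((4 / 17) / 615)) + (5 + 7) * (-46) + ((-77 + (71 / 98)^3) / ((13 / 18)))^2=380354496155111349 / 221460595216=1717481.59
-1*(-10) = 10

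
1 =1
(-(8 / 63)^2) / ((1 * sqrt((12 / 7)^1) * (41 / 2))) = -64 * sqrt(21) / 488187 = -0.00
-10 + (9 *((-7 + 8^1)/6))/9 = -59/6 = -9.83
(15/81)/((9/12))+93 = 7553/81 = 93.25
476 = 476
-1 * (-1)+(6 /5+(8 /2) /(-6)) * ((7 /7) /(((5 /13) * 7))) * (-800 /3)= -3265 /63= -51.83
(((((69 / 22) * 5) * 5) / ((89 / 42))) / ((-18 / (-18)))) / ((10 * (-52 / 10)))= -36225 / 50908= -0.71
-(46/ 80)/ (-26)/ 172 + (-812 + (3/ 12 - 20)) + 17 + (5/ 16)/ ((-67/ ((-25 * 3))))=-9760552119/ 11984960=-814.40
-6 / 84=-1 / 14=-0.07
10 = 10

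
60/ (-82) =-30/ 41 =-0.73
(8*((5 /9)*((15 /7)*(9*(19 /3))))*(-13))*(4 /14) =-98800 /49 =-2016.33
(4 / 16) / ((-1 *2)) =-1 / 8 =-0.12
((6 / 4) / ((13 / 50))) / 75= 1 / 13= 0.08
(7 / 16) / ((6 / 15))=35 / 32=1.09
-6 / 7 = -0.86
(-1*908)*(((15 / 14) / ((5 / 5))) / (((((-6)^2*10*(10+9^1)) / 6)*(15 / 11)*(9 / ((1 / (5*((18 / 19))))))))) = -2497 / 170100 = -0.01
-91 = -91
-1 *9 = -9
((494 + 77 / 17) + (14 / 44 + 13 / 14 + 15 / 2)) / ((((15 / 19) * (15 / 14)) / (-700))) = -78502452 / 187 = -419799.21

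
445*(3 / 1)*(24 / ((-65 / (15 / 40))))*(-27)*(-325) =-1622025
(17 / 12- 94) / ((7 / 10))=-5555 / 42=-132.26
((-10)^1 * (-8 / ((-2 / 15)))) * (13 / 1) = -7800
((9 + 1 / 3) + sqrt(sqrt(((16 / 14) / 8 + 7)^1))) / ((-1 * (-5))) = 2^(1 / 4) * sqrt(5) * 7^(3 / 4) / 35 + 28 / 15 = 2.19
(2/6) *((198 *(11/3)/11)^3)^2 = 27551316672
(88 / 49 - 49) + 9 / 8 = -18063 / 392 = -46.08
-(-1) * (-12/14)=-6/7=-0.86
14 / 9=1.56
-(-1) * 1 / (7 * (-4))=-0.04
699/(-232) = -699/232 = -3.01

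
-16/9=-1.78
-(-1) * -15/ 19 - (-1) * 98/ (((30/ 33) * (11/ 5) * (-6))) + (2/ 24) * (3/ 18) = -12233/ 1368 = -8.94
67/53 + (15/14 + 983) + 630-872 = 551555/742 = 743.34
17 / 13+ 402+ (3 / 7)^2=257024 / 637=403.49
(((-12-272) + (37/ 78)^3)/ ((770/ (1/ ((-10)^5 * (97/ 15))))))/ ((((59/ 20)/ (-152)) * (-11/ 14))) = 46540367/ 1244769669000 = 0.00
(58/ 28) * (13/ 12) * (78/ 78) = 2.24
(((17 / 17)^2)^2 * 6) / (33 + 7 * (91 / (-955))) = 2865 / 15439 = 0.19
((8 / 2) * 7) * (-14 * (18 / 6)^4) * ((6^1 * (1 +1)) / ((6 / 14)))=-889056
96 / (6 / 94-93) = -94 / 91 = -1.03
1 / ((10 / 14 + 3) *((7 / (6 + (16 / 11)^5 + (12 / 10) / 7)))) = 0.49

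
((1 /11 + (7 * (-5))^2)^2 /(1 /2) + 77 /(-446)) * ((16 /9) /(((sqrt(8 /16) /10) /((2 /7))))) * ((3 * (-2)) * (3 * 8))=-414693090496000 * sqrt(2) /188881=-3104942227.13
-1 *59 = -59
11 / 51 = 0.22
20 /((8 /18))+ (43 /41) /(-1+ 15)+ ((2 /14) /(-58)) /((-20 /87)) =517583 /11480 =45.09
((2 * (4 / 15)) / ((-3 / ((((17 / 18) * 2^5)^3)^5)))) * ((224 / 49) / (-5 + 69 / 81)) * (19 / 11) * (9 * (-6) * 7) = -2006490647551755593143321465141847916544 / 978618343906665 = -2050330100641484759544518.00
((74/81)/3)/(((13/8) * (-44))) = -148/34749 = -0.00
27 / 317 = 0.09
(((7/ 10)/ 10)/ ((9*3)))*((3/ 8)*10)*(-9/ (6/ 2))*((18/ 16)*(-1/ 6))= 7/ 1280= 0.01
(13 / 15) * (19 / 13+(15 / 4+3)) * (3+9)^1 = 427 / 5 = 85.40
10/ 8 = 1.25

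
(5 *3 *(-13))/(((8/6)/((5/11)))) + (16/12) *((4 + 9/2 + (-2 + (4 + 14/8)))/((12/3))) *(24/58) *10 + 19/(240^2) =-911009939/18374400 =-49.58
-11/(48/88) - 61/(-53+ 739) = -20843/1029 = -20.26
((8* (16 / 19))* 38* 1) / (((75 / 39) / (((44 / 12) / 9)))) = 36608 / 675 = 54.23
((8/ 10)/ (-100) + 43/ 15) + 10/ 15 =1322/ 375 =3.53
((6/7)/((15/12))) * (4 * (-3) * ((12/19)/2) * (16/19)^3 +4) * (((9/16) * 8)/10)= 12224088/22806175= 0.54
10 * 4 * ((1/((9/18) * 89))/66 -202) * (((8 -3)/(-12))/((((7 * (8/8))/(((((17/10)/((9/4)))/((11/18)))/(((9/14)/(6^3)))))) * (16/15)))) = 2017128200/10769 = 187308.78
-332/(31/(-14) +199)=-4648/2755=-1.69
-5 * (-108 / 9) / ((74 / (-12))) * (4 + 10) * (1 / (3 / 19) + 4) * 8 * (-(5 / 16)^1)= 130200 / 37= 3518.92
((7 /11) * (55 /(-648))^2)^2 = 3705625 /176319369216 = 0.00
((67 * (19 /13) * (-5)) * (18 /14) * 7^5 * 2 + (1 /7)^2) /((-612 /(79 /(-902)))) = -1064844627443 /351639288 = -3028.23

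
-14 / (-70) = 1 / 5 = 0.20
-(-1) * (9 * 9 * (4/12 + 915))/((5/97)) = 7191774/5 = 1438354.80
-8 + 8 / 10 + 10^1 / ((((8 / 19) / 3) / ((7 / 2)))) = 9687 / 40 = 242.18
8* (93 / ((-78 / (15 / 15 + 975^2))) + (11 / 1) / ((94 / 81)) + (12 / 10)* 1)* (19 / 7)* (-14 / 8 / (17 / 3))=394738974291 / 51935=7600634.91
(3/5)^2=9/25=0.36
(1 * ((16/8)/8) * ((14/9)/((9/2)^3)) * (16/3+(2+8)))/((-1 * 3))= -1288/59049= -0.02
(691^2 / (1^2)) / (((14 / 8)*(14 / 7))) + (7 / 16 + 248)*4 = 137416.89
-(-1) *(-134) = -134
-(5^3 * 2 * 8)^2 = -4000000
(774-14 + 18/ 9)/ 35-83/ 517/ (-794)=312802381/ 14367430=21.77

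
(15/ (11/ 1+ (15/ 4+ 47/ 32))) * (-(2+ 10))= -1920/ 173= -11.10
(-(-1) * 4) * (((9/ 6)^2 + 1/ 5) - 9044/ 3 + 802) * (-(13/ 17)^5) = 49238278609/ 21297855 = 2311.89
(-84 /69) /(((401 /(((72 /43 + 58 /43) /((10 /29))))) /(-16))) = 168896 /396589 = 0.43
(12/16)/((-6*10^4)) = -1/80000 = -0.00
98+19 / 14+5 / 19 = 26499 / 266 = 99.62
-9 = -9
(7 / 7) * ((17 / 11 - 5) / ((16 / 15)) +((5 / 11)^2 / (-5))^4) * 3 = -16661516205 / 1714871048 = -9.72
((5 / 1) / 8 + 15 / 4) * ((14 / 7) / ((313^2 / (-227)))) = -7945 / 391876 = -0.02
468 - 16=452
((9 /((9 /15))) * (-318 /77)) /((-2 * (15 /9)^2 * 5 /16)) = 68688 /1925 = 35.68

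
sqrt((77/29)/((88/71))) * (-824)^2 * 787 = 133588528 * sqrt(28826)/29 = 782101930.13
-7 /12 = -0.58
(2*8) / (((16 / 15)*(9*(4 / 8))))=10 / 3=3.33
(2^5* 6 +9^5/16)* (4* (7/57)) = 144949/76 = 1907.22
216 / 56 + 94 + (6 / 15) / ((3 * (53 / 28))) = 544967 / 5565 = 97.93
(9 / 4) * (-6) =-27 / 2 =-13.50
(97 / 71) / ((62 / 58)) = 2813 / 2201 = 1.28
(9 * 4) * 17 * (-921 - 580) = -918612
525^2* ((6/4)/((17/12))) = 4961250/17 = 291838.24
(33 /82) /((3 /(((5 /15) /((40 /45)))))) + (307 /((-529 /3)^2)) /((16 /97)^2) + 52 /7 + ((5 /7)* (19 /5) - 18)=-153051161915 /20560477952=-7.44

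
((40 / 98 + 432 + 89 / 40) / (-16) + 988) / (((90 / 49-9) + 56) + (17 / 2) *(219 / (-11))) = -331449789 / 41529920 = -7.98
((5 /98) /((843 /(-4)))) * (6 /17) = -20 /234073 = -0.00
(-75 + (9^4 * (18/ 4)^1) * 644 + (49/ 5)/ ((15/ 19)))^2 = 2033557727733166336/ 5625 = 361521373819229.57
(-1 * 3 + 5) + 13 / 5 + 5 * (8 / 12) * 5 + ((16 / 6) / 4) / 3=967 / 45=21.49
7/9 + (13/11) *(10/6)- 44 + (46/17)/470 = -16313303/395505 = -41.25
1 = 1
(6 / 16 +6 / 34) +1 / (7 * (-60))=7841 / 14280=0.55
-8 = -8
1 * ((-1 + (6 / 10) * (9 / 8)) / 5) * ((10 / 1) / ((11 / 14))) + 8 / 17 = -667 / 1870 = -0.36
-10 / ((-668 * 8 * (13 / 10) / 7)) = 175 / 17368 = 0.01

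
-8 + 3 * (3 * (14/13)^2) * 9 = 14524/169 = 85.94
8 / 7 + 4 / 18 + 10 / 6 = 191 / 63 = 3.03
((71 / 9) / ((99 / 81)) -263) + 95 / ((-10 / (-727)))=146299 / 22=6649.95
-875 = -875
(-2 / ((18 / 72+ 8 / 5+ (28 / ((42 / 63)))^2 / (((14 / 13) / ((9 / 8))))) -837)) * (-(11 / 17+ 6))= 565 / 42823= 0.01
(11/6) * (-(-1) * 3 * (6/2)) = 33/2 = 16.50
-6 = -6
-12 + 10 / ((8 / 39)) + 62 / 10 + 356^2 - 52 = 2534539 / 20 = 126726.95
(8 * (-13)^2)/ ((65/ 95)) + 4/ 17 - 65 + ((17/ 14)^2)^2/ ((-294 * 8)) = 2935704430255/ 1536025344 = 1911.23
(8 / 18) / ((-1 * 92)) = -1 / 207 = -0.00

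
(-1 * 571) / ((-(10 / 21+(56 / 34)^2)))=3465399 / 19354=179.05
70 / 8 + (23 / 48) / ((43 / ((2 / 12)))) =108383 / 12384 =8.75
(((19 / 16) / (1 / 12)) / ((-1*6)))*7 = -133 / 8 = -16.62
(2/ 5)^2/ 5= 4/ 125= 0.03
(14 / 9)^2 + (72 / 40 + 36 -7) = 33.22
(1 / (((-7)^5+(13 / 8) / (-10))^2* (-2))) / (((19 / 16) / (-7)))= 358400 / 34349654494251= 0.00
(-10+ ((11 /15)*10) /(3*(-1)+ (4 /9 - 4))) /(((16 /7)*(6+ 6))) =-287 /708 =-0.41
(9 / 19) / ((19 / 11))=99 / 361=0.27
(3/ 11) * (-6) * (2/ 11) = -36/ 121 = -0.30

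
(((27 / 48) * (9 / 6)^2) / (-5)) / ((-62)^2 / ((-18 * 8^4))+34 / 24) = -23328 / 125755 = -0.19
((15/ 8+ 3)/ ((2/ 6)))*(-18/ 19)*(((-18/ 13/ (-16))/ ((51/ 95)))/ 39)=-405/ 7072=-0.06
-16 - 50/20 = -37/2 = -18.50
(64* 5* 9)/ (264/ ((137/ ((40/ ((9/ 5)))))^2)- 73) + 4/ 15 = -21758266804/ 502105485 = -43.33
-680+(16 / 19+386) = -5570 / 19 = -293.16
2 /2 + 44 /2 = 23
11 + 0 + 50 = 61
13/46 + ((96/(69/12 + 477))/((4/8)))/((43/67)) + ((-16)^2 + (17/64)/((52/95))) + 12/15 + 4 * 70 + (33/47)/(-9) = 2411136075066353/4480752956160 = 538.11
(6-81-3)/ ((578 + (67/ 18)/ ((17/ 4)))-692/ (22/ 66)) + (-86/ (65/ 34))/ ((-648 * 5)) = 1530323/ 23192325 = 0.07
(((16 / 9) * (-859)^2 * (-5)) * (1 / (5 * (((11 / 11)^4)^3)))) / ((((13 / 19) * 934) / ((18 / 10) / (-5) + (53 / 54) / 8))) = 35932591057 / 73762650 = 487.14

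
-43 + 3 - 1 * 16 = -56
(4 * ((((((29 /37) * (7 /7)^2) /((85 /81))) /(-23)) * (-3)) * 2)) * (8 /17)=451008 /1229695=0.37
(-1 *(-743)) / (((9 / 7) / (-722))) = -3755122 / 9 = -417235.78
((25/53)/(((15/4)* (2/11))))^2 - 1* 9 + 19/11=-6.79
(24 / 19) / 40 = 3 / 95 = 0.03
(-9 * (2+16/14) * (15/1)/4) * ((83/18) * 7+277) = -918555/28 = -32805.54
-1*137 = -137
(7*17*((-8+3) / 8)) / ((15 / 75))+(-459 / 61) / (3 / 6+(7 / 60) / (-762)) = -4315132015 / 11152264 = -386.93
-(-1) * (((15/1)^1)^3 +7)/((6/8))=13528/3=4509.33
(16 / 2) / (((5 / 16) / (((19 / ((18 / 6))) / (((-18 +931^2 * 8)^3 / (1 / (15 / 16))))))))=4864 / 9376854904144410271875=0.00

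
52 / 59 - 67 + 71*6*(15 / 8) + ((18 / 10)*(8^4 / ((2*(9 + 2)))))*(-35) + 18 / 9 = -28542561 / 2596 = -10994.82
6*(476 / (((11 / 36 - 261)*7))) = -14688 / 9385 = -1.57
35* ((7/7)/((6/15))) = 175/2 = 87.50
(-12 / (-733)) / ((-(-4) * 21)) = 1 / 5131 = 0.00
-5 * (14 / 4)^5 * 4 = -84035 / 8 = -10504.38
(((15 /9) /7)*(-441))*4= -420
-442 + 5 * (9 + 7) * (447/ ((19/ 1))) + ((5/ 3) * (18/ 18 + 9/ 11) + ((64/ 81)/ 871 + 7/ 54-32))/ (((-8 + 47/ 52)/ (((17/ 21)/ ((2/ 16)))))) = 12888773227546/ 8789249007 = 1466.42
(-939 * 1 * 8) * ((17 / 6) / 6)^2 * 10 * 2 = -904570 / 27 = -33502.59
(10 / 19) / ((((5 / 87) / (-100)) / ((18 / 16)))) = -19575 / 19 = -1030.26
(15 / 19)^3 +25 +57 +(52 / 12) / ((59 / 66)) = 35344641 / 404681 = 87.34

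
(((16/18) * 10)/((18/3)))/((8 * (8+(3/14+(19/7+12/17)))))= 1190/74763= 0.02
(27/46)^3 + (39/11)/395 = 89318739/422924920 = 0.21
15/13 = 1.15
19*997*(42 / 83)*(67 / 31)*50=2665280100 / 2573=1035864.79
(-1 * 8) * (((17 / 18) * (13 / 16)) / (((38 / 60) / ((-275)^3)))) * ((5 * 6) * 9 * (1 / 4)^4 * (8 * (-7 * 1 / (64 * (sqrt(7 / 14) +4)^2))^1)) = -238882784765625 / 18697216 +7238872265625 * sqrt(2) / 2337152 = -8396132.03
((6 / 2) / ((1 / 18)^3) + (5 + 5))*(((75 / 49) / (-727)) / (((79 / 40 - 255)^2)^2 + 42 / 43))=-144529536000000 / 16072840908138266088109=-0.00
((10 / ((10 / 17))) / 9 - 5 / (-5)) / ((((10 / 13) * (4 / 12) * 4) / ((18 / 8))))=507 / 80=6.34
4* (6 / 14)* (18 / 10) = 108 / 35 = 3.09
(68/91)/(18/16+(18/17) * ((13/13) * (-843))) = -9248/11032749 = -0.00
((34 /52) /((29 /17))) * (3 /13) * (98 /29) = 42483 /142129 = 0.30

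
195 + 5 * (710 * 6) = 21495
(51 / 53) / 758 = 51 / 40174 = 0.00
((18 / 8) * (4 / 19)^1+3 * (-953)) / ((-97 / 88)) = 2593.30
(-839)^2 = 703921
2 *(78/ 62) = 2.52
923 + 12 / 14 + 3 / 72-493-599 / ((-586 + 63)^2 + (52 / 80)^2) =7920387116879 / 18381177192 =430.90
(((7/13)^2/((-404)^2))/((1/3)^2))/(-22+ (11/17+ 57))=2499/5571867808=0.00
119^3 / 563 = 1685159 / 563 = 2993.18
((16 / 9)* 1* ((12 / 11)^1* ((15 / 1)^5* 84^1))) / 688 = 85050000 / 473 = 179809.73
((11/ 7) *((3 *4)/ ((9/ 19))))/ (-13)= -836/ 273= -3.06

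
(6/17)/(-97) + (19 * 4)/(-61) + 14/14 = -25101/100589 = -0.25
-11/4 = -2.75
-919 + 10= -909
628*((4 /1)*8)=20096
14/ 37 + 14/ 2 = 273/ 37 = 7.38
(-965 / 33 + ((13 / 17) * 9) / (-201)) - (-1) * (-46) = -2829424 / 37587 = -75.28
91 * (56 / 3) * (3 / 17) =5096 / 17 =299.76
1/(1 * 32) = 1/32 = 0.03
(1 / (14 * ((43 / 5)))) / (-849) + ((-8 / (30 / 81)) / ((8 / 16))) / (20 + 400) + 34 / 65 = 69799759 / 166106850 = 0.42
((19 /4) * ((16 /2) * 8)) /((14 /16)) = 2432 /7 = 347.43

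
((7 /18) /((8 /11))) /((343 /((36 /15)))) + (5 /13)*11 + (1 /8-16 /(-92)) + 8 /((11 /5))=157998133 /19339320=8.17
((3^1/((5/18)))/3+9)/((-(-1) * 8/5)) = 63/8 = 7.88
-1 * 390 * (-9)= 3510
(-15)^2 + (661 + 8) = 894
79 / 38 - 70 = -2581 / 38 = -67.92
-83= -83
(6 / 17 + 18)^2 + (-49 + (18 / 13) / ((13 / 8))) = 14099543 / 48841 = 288.68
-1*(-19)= 19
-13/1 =-13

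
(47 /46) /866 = 47 /39836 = 0.00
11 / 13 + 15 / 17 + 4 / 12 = 1367 / 663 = 2.06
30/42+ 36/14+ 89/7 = 16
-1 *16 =-16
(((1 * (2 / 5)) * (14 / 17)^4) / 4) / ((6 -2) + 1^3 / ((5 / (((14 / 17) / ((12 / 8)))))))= 7203 / 643603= 0.01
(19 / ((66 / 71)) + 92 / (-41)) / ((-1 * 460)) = -49237 / 1244760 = -0.04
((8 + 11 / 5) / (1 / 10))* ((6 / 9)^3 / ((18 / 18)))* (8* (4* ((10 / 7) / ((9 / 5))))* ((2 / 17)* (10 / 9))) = 512000 / 5103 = 100.33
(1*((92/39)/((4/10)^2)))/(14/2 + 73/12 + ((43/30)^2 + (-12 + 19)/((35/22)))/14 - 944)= -2415000/152408633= -0.02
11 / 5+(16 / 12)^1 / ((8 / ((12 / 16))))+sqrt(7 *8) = 9.81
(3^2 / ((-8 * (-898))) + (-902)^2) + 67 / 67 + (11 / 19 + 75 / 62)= 3442676244125 / 4231376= 813606.79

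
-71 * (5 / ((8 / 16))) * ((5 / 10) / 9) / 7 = -355 / 63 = -5.63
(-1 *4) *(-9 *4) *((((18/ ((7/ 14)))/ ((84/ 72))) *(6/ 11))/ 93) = 62208/ 2387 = 26.06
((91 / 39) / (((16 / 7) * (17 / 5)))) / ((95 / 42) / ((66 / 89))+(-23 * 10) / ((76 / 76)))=-0.00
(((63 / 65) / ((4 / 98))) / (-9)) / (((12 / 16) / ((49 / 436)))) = -16807 / 42510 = -0.40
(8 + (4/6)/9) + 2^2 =326/27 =12.07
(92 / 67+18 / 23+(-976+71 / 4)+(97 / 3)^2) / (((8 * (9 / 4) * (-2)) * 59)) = -4956791 / 117831024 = -0.04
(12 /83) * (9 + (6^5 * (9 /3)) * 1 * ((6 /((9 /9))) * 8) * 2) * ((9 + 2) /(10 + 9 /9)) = 26873964 /83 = 323782.70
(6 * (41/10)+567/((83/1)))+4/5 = 13376/415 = 32.23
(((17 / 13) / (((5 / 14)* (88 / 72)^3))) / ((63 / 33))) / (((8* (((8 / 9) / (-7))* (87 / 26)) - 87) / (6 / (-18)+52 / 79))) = -404838 / 107230255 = -0.00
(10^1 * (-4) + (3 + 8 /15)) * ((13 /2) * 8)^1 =-28444 /15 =-1896.27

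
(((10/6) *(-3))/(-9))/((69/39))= 0.31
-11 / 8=-1.38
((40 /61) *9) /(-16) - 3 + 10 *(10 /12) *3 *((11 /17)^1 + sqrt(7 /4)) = 26563 /2074 + 25 *sqrt(7) /2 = 45.88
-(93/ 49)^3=-804357/ 117649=-6.84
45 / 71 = 0.63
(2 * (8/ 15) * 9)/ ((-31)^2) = 48/ 4805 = 0.01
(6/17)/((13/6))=36/221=0.16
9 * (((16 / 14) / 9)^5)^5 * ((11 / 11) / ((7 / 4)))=151115727451828646838272 / 748805915988239522747489979989694308420426289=0.00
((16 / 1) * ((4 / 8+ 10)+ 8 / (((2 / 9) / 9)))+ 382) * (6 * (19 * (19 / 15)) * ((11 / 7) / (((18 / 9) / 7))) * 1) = 22769714 / 5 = 4553942.80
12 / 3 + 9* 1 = 13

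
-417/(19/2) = -834/19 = -43.89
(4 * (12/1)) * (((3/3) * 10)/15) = 32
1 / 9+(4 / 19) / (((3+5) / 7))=101 / 342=0.30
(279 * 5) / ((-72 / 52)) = -2015 / 2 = -1007.50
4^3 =64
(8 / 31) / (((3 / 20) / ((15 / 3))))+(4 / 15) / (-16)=5323 / 620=8.59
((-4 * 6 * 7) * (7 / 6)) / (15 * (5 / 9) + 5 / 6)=-1176 / 55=-21.38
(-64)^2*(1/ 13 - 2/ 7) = -77824/ 91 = -855.21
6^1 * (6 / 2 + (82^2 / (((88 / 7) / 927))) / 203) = 4680603 / 319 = 14672.74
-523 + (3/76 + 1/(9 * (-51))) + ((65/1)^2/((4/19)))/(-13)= -36047603/17442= -2066.71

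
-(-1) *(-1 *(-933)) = 933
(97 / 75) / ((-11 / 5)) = -97 / 165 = -0.59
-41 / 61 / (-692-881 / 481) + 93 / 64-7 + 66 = 78765253741 / 1302893632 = 60.45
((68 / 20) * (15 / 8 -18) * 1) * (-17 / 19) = 37281 / 760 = 49.05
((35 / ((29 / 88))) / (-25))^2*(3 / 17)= 3.18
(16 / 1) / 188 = 4 / 47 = 0.09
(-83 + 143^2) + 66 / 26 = 264791 / 13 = 20368.54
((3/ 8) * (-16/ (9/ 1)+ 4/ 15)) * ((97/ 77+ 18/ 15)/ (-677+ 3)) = 16099/ 7784700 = 0.00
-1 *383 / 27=-383 / 27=-14.19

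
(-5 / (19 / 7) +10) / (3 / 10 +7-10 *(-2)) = 1550 / 5187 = 0.30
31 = 31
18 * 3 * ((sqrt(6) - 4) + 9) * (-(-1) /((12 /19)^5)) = 2476099 * sqrt(6) /4608 + 12380495 /4608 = 4002.97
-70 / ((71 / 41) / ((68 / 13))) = -195160 / 923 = -211.44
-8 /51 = -0.16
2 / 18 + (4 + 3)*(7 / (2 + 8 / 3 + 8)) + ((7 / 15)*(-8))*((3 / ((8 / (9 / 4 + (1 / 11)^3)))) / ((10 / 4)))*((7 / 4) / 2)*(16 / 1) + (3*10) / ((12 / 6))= 1.33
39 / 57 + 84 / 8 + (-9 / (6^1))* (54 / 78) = 2506 / 247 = 10.15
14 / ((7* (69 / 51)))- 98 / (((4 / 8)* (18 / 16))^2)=-574270 / 1863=-308.25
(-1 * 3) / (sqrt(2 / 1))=-3 * sqrt(2) / 2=-2.12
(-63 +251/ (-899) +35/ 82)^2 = 21467941489201/ 5434343524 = 3950.42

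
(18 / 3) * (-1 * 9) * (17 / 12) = -153 / 2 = -76.50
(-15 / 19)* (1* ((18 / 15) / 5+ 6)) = -468 / 95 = -4.93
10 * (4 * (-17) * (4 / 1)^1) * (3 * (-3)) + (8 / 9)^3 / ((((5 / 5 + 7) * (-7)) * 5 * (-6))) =1873821632 / 76545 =24480.00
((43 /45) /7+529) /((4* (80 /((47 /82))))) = 3916933 /4132800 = 0.95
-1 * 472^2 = -222784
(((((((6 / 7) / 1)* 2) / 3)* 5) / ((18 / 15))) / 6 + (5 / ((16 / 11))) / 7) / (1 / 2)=895 / 504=1.78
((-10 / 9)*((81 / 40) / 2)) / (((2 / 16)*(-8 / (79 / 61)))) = 1.46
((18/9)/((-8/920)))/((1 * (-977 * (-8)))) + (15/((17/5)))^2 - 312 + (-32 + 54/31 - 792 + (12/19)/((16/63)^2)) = -11761493796515/10643578688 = -1105.03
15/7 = 2.14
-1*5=-5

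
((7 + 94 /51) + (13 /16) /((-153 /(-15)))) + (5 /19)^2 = 882947 /98192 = 8.99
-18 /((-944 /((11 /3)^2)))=121 /472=0.26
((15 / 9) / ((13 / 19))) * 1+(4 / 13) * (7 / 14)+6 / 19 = 2.91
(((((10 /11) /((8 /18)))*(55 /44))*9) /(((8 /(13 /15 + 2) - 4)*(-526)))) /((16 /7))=609525 /38511616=0.02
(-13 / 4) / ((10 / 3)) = -39 / 40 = -0.98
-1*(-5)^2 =-25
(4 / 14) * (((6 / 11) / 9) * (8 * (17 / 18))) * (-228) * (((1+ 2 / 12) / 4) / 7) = -2584 / 2079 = -1.24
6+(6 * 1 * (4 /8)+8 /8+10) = 20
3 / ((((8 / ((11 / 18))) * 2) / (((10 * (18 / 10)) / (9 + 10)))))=33 / 304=0.11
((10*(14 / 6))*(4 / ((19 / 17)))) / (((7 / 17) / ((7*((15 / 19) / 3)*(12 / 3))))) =1618400 / 1083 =1494.37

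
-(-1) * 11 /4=11 /4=2.75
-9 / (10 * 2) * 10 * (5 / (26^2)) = -45 / 1352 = -0.03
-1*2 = -2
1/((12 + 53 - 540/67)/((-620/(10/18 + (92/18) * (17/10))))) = -1.18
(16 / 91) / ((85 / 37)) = 592 / 7735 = 0.08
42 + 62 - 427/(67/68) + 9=-21465/67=-320.37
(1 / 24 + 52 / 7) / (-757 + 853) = 1255 / 16128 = 0.08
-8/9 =-0.89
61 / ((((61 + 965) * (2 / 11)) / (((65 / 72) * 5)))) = 218075 / 147744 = 1.48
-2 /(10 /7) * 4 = -28 /5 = -5.60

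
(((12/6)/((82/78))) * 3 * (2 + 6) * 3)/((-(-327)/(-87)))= -36.44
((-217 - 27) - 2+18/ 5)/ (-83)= 1212/ 415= 2.92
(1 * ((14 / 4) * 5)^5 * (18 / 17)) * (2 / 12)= 157565625 / 544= 289642.69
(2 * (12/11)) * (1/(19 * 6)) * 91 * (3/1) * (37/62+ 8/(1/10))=143598/341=421.11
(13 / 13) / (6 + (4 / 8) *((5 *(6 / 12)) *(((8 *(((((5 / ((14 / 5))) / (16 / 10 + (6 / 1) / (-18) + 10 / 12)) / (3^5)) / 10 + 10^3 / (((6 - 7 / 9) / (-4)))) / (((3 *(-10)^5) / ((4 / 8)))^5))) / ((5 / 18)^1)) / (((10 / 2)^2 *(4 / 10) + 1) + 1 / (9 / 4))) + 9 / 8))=3320166931200000000000000000000000 / 21788595486000000000000000102876433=0.15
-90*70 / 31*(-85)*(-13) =-6961500 / 31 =-224564.52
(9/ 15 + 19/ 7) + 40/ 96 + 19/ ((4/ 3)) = 1888/ 105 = 17.98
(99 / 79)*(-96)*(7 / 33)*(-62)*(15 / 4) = 468720 / 79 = 5933.16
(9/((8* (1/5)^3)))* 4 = 1125/2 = 562.50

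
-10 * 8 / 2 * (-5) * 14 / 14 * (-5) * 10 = -10000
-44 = -44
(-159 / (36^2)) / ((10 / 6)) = -53 / 720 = -0.07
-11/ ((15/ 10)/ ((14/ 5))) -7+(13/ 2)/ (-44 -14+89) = -25411/ 930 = -27.32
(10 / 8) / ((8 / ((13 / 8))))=65 / 256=0.25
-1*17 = -17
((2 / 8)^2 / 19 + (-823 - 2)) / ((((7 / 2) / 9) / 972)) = -548497413 / 266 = -2062020.35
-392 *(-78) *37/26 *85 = 3698520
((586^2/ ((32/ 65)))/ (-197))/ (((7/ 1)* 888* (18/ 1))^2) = -0.00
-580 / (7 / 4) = -2320 / 7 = -331.43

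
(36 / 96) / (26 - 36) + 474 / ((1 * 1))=37917 / 80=473.96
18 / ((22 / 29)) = 261 / 11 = 23.73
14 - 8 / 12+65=235 / 3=78.33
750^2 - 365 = 562135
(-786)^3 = -485587656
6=6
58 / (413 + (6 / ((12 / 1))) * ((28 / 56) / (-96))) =22272 / 158591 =0.14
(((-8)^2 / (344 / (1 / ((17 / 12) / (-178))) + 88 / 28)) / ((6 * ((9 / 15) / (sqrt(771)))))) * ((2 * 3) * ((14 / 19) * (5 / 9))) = 13955200 * sqrt(771) / 129447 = 2993.44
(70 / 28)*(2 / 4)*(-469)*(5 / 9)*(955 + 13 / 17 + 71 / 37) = -7062940675 / 22644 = -311912.24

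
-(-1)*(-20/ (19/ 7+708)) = -28/ 995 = -0.03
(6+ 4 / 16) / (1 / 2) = 25 / 2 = 12.50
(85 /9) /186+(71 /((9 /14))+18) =215101 /1674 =128.50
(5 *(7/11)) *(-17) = -595/11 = -54.09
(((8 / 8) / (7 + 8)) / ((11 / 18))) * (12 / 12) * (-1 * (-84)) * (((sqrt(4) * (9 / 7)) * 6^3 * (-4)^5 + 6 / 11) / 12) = -52553268 / 121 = -434324.53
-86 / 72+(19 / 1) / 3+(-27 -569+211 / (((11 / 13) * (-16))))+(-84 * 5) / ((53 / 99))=-116775103 / 83952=-1390.97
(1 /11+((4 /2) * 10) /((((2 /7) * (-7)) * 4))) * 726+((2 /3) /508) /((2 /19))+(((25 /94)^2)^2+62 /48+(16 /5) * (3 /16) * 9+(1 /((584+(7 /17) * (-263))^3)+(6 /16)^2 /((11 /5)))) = -2010040791671797436426679747 /1153719267378021766262720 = -1742.23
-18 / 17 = -1.06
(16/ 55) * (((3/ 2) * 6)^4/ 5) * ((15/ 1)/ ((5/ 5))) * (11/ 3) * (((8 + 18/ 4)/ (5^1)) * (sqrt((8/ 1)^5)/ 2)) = 3359232 * sqrt(2) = 4750671.45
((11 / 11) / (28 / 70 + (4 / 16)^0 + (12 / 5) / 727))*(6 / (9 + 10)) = 21810 / 96919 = 0.23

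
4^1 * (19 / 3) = 76 / 3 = 25.33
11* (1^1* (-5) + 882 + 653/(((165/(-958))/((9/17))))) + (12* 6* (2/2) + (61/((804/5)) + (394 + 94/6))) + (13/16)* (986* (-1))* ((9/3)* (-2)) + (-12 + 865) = -107469542/17085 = -6290.29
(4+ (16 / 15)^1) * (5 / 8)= 19 / 6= 3.17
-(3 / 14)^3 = -27 / 2744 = -0.01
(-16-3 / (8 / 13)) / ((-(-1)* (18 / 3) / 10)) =-835 / 24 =-34.79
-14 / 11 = -1.27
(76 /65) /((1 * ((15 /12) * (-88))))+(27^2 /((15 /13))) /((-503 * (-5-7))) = 676439 /7192900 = 0.09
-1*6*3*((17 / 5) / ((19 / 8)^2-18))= 19584 / 3955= 4.95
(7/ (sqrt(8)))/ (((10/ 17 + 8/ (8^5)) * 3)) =121856 * sqrt(2)/ 122931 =1.40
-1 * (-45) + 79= 124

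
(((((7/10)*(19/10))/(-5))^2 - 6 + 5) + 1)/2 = 17689/500000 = 0.04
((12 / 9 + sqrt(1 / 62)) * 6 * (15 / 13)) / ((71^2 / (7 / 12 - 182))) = -21770 / 65533 - 32655 * sqrt(62) / 8126092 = -0.36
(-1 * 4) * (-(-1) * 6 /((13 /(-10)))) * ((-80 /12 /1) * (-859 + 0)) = 1374400 /13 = 105723.08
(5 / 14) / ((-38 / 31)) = -155 / 532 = -0.29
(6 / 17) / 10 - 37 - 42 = -6712 / 85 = -78.96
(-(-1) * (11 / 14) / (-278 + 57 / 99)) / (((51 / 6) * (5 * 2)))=-363 / 10894450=-0.00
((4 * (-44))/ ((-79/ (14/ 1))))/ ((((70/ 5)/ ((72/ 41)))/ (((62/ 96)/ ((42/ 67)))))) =91388/ 22673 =4.03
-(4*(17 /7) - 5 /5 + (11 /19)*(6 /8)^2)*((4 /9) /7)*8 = -38474 /8379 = -4.59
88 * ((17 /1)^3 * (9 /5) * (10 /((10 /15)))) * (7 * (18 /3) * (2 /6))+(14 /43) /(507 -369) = 484885036951 /2967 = 163426032.00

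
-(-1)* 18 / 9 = 2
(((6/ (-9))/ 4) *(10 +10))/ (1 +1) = -5/ 3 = -1.67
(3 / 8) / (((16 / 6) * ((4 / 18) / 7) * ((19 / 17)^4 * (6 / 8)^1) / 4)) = 15785469 / 1042568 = 15.14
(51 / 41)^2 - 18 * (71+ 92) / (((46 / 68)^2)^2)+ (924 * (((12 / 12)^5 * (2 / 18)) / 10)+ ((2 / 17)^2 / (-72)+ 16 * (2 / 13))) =-2226304059224955107 / 159060653351730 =-13996.57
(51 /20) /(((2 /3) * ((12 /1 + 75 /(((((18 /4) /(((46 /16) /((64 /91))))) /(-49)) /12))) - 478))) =-408 /4322915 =-0.00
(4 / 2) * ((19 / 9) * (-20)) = -760 / 9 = -84.44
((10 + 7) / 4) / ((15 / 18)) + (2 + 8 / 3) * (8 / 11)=2803 / 330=8.49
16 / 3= 5.33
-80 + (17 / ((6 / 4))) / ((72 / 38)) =-3997 / 54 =-74.02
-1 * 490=-490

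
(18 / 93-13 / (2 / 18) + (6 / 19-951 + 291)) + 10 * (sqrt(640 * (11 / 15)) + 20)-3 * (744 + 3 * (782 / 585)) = -107983663 / 38285 + 80 * sqrt(66) / 3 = -2603.88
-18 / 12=-3 / 2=-1.50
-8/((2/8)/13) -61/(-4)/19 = -31555/76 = -415.20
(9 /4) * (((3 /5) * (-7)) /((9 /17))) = -357 /20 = -17.85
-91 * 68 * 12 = -74256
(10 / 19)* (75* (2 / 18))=250 / 57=4.39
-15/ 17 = -0.88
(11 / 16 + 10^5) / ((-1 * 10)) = -10000.07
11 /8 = 1.38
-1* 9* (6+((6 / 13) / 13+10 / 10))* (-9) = 96309 / 169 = 569.88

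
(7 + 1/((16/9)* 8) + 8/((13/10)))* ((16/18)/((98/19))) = 46455/20384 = 2.28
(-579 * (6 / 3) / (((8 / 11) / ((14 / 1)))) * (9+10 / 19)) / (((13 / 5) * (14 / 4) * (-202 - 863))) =21.91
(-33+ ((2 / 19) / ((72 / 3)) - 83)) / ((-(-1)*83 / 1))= -26447 / 18924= -1.40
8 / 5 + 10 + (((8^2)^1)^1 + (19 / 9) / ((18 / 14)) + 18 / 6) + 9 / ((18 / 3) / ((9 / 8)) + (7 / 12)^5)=44581412318 / 544283955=81.91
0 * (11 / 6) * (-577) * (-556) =0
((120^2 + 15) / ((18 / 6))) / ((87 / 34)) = 163370 / 87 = 1877.82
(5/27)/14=5/378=0.01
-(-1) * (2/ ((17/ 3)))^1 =6/ 17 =0.35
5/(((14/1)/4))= 10/7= 1.43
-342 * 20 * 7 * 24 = -1149120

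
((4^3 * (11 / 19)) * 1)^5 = 172927194497024 / 2476099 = 69838562.39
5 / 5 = 1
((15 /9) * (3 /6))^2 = 25 /36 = 0.69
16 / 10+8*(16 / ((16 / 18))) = 728 / 5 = 145.60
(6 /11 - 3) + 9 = 72 /11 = 6.55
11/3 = 3.67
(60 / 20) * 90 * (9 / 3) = 810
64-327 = -263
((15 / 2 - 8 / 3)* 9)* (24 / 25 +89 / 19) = 233247 / 950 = 245.52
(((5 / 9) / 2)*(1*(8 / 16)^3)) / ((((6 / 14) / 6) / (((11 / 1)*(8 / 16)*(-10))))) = -1925 / 72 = -26.74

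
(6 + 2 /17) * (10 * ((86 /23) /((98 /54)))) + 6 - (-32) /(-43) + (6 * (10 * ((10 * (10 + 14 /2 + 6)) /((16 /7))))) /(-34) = -152487479 /3295348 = -46.27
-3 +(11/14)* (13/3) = 17/42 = 0.40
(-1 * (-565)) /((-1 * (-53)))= 565 /53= 10.66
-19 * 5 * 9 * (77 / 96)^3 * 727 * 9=-94591354935 / 32768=-2886699.06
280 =280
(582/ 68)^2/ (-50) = -1.47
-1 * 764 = -764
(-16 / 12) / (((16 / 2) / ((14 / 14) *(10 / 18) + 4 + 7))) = -52 / 27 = -1.93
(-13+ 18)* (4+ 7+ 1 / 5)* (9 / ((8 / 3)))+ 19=208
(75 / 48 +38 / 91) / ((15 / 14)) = 961 / 520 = 1.85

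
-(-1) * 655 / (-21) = -31.19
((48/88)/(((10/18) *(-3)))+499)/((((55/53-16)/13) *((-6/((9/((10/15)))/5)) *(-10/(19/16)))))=-23.15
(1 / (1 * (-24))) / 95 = -1 / 2280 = -0.00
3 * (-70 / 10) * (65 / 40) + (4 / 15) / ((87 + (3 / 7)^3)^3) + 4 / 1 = -3010071040396883 / 99919371975120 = -30.12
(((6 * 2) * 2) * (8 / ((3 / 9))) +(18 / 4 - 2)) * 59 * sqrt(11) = 68263 * sqrt(11) / 2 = 113201.38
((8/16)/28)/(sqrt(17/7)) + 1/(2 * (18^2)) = 1/648 + sqrt(119)/952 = 0.01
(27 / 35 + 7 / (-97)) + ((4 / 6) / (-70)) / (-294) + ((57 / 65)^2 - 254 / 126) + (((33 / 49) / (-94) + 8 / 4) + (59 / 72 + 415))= 198488141060011 / 475688795400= 417.26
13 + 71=84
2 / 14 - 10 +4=-41 / 7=-5.86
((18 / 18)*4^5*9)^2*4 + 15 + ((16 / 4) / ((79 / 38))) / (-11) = 295232877139 / 869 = 339738638.83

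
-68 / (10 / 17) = -578 / 5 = -115.60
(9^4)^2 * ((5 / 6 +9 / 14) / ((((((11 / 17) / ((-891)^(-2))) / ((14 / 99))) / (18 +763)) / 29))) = 396209.77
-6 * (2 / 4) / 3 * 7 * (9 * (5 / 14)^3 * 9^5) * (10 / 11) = -332150625 / 2156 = -154058.73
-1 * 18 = -18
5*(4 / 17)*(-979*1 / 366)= -9790 / 3111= -3.15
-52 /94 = -26 /47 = -0.55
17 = 17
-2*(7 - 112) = 210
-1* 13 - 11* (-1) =-2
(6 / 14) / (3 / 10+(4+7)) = 30 / 791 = 0.04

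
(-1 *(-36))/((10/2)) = 36/5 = 7.20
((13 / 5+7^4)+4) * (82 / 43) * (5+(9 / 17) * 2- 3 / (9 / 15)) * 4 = 71072352 / 3655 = 19445.24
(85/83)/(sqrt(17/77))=5 *sqrt(1309)/83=2.18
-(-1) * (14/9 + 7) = 8.56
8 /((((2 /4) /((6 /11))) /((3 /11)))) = 288 /121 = 2.38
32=32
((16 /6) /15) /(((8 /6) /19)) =38 /15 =2.53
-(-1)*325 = 325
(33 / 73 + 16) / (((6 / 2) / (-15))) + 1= -5932 / 73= -81.26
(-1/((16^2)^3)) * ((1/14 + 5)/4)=-71/939524096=-0.00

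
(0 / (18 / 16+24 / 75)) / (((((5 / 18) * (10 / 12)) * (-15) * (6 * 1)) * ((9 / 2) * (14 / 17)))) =0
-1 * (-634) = 634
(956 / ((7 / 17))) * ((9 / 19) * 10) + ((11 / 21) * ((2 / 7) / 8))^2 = 72244692859 / 6569136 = 10997.59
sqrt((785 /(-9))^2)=785 /9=87.22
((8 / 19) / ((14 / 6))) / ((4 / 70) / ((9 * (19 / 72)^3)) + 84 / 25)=18050 / 370651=0.05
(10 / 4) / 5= 1 / 2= 0.50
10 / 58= 5 / 29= 0.17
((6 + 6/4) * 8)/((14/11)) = 330/7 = 47.14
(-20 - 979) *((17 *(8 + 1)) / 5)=-152847 / 5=-30569.40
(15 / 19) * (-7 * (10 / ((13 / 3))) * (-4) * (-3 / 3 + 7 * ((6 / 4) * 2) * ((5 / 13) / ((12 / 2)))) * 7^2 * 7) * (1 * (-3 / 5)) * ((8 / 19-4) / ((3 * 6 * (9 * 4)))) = 1224510 / 61009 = 20.07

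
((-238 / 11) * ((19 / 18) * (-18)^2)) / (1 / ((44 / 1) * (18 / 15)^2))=-11721024 / 25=-468840.96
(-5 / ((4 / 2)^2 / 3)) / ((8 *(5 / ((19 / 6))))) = -19 / 64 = -0.30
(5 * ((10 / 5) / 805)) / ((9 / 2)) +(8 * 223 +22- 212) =2309710 / 1449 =1594.00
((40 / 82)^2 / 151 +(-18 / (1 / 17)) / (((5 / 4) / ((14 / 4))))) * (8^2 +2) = -71769060264 / 1269155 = -56548.70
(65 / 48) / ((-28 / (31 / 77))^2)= 62465 / 223120128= 0.00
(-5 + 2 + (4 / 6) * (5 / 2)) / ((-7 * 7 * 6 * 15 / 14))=4 / 945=0.00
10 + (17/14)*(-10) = -15/7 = -2.14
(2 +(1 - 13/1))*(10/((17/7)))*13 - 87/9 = -27793/51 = -544.96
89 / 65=1.37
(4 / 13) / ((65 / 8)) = 32 / 845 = 0.04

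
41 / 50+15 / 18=124 / 75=1.65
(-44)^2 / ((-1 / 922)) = -1784992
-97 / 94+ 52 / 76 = -621 / 1786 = -0.35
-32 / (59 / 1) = -32 / 59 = -0.54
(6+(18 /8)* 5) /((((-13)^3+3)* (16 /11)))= -759 /140416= -0.01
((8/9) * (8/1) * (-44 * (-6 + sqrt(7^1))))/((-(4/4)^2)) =-5632/3 + 2816 * sqrt(7)/9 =-1049.51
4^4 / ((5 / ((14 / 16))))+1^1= 229 / 5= 45.80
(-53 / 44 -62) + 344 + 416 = 30659 / 44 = 696.80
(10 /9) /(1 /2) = 2.22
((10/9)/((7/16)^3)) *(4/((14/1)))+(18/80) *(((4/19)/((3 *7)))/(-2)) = 31120339/8211420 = 3.79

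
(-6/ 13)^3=-216/ 2197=-0.10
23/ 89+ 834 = 74249/ 89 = 834.26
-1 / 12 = -0.08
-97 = -97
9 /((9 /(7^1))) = 7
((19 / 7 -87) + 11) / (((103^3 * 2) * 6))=-171 / 30596356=-0.00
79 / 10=7.90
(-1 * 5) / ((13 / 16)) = -80 / 13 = -6.15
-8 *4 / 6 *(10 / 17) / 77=-160 / 3927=-0.04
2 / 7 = 0.29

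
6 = 6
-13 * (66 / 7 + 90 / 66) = -10803 / 77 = -140.30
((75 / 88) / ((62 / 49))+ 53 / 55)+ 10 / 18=538367 / 245520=2.19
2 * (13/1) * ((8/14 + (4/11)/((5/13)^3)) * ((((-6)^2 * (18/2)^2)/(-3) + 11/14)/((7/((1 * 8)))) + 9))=-93998115952/471625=-199306.90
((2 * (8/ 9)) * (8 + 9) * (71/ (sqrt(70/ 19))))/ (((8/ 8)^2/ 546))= 251056 * sqrt(1330)/ 15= 610386.85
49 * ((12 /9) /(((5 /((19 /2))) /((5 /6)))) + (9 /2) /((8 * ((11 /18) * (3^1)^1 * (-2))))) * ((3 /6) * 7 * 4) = 1063643 /792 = 1342.98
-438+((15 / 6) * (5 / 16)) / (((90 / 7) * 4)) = -1009117 / 2304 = -437.98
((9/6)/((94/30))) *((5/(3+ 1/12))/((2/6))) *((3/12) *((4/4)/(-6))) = -675/6956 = -0.10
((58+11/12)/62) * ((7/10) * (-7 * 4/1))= -34643/1860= -18.63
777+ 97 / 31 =24184 / 31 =780.13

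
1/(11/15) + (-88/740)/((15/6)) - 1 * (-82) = 847741/10175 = 83.32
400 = 400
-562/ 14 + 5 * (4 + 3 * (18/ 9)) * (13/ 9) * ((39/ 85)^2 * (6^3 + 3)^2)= 1475103229/ 2023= 729166.20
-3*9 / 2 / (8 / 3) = -81 / 16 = -5.06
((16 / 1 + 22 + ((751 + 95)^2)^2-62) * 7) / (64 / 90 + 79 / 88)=14199553163759040 / 6371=2228779338213.63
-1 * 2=-2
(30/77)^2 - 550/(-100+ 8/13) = 21777575/3830134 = 5.69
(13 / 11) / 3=13 / 33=0.39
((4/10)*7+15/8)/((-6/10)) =-187/24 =-7.79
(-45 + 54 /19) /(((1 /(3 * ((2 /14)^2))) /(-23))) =55269 /931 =59.37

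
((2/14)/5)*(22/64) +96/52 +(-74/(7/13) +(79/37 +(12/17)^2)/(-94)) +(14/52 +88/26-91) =-17927452577/80411360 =-222.95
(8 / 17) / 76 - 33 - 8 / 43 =-460835 / 13889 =-33.18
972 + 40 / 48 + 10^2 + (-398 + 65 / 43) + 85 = 196427 / 258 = 761.34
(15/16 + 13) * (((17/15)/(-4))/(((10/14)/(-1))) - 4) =-241063/4800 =-50.22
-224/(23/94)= -915.48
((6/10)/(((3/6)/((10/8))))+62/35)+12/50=1229/350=3.51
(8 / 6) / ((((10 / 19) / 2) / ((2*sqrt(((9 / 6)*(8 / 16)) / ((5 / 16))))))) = 304*sqrt(15) / 75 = 15.70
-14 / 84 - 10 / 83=-143 / 498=-0.29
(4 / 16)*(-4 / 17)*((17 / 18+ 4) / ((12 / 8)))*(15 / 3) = -445 / 459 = -0.97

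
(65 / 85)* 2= 26 / 17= 1.53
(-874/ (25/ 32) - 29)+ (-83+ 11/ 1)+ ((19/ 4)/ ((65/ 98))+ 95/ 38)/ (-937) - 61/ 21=-1222.64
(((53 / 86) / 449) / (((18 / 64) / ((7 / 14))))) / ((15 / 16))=6784 / 2606445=0.00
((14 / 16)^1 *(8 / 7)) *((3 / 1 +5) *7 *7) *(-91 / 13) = -2744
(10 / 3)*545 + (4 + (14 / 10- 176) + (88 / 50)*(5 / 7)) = 172969 / 105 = 1647.32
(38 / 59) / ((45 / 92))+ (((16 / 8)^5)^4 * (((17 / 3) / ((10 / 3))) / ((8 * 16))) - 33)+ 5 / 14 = 516479897 / 37170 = 13895.07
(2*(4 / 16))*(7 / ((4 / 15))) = 105 / 8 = 13.12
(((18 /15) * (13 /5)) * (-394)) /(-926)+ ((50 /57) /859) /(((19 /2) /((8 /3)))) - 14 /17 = 276935662252 /549177576525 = 0.50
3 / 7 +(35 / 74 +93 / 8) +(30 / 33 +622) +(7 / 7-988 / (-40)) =75343017 / 113960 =661.14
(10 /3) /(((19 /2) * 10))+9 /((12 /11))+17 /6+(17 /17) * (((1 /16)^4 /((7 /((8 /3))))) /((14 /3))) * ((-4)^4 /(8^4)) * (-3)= 2713518023 /244056064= 11.12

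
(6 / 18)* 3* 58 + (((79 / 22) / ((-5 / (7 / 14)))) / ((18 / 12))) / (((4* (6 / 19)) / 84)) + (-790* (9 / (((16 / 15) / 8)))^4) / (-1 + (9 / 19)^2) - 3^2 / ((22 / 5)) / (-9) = 1562979609399251 / 73920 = 21144204672.61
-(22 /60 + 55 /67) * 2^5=-38192 /1005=-38.00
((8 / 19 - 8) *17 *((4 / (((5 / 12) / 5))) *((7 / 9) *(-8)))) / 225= 243712 / 1425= 171.03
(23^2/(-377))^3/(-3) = 0.92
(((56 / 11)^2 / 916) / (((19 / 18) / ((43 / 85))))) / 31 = 606816 / 1387251085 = 0.00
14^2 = 196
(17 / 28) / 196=17 / 5488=0.00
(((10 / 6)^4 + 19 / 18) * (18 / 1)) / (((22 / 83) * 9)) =117943 / 1782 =66.19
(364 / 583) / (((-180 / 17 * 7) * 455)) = -17 / 918225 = -0.00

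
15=15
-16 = -16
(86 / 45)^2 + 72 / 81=9196 / 2025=4.54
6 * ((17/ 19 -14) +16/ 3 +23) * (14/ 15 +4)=128464/ 285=450.75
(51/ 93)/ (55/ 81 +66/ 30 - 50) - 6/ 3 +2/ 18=-10119233/ 5324436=-1.90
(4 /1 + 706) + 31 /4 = 2871 /4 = 717.75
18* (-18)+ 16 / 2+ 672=356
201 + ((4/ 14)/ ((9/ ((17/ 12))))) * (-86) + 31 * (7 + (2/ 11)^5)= 12605810309/ 30438639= 414.14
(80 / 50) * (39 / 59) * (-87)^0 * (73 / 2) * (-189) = -2152332 / 295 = -7296.04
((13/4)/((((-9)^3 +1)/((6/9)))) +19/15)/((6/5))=2123/2016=1.05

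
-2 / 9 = -0.22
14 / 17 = 0.82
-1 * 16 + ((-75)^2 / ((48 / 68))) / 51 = 561 / 4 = 140.25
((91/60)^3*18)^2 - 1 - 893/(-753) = 142541902262291/36144000000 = 3943.72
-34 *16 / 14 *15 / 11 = -4080 / 77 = -52.99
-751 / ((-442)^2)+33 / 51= 125661 / 195364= 0.64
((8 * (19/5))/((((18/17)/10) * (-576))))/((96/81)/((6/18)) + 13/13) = -323/2952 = -0.11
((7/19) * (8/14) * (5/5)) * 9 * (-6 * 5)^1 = -1080/19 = -56.84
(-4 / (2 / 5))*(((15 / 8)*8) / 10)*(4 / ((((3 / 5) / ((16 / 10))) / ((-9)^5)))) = 9447840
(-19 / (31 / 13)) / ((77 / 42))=-1482 / 341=-4.35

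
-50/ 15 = -10/ 3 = -3.33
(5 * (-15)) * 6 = -450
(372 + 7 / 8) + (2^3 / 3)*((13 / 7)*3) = 21713 / 56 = 387.73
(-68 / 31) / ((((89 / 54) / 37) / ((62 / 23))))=-271728 / 2047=-132.74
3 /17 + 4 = 71 /17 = 4.18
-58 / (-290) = 1 / 5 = 0.20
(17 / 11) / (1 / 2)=34 / 11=3.09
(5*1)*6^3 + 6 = 1086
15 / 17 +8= 151 / 17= 8.88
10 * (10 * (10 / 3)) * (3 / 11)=1000 / 11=90.91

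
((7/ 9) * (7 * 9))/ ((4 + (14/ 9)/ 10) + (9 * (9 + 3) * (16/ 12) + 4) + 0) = 2205/ 6847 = 0.32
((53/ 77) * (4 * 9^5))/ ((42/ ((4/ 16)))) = 1043199/ 1078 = 967.72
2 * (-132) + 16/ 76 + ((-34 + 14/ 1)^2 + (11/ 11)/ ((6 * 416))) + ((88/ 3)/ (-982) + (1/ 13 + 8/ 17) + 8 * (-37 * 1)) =-21015766165/ 131949376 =-159.27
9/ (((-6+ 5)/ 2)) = -18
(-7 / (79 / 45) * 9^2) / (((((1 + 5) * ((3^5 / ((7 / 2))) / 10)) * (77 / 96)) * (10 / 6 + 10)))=-720 / 869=-0.83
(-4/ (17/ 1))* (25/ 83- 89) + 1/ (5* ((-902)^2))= 119795054371/ 5739976220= 20.87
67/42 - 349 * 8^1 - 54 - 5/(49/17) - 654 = -1029041/294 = -3500.14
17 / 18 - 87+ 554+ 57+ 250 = 13949 / 18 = 774.94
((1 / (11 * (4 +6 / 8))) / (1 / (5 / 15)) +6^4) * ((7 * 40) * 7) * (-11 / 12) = -398172040 / 171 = -2328491.46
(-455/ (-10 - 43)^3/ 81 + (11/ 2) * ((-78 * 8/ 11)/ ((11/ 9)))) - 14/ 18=-33964942652/ 132649407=-256.05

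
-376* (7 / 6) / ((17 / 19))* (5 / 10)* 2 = -25004 / 51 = -490.27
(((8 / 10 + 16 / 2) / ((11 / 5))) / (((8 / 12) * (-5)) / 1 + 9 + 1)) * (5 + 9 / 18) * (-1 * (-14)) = 231 / 5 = 46.20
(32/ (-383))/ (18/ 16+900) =-256/ 2761047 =-0.00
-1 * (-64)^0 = -1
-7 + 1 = -6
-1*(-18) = 18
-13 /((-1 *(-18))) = -13 /18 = -0.72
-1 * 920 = -920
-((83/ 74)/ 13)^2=-6889/ 925444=-0.01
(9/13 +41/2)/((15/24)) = 2204/65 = 33.91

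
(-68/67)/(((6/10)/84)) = -9520/67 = -142.09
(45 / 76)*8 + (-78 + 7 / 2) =-2651 / 38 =-69.76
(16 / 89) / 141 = 16 / 12549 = 0.00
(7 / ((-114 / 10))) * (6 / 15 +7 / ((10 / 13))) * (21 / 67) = -245 / 134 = -1.83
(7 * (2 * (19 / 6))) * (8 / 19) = 18.67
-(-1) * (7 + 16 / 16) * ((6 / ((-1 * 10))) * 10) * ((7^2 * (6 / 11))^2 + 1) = -4154736 / 121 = -34336.66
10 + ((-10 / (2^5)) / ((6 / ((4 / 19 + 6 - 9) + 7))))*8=8.25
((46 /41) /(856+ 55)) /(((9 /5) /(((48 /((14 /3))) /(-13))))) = -1840 /3398941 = -0.00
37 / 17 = 2.18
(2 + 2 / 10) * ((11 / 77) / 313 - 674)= -16244063 / 10955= -1482.80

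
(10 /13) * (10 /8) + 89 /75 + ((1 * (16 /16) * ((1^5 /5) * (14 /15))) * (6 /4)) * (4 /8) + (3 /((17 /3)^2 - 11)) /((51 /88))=797833 /314925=2.53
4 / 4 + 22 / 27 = 49 / 27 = 1.81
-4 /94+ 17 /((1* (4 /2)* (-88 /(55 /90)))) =-1375 /13536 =-0.10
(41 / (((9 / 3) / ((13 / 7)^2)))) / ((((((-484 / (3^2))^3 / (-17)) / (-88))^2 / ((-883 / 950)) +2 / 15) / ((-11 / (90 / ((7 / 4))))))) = 382836278008899 / 441553653378937232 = 0.00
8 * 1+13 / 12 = 109 / 12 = 9.08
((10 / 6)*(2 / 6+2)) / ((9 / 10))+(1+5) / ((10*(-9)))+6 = 4153 / 405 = 10.25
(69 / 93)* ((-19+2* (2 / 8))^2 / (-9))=-31487 / 1116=-28.21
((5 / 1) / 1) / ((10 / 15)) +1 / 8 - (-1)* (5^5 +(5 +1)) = 25109 / 8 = 3138.62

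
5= 5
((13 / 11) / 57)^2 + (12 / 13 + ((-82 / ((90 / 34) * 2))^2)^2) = 134021355292504918 / 2328552208125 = 57555.66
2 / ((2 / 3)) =3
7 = 7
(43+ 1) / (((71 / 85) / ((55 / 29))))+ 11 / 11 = 207759 / 2059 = 100.90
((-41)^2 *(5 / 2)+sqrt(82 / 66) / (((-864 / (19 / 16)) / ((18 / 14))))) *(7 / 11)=58835 / 22 - 19 *sqrt(1353) / 557568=2674.32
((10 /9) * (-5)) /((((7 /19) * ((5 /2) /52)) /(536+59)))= -1679600 /9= -186622.22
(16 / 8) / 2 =1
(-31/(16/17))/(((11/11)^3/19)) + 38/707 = -7078583/11312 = -625.76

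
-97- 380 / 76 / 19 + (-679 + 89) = -13058 / 19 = -687.26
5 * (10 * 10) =500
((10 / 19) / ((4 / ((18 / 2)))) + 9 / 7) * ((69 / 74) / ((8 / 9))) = 407997 / 157472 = 2.59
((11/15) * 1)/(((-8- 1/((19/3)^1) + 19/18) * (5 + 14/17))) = -0.02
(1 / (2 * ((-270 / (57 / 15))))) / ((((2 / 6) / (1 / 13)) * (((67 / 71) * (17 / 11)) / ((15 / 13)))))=-14839 / 11549460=-0.00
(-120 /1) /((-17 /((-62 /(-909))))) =2480 /5151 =0.48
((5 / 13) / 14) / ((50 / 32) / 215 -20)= -344 / 250341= -0.00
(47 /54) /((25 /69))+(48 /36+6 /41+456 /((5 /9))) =15215381 /18450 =824.68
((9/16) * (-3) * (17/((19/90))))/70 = -4131/2128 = -1.94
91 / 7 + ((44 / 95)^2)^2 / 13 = 13768903721 / 1058858125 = 13.00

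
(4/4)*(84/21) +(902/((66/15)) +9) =218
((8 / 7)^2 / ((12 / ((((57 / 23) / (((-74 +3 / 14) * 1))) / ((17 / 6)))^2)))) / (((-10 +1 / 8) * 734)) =-9980928 / 4729849405427137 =-0.00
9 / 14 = 0.64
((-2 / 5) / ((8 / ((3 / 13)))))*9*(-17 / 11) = 459 / 2860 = 0.16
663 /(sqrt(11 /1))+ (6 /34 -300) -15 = -5352 /17+ 663 * sqrt(11) /11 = -114.92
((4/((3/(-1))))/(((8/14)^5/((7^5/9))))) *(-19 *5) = 26835148655/6912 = 3882399.98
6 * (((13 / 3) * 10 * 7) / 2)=910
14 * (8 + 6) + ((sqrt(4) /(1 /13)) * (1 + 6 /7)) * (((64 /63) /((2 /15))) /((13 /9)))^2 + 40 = 541748 /343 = 1579.44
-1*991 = -991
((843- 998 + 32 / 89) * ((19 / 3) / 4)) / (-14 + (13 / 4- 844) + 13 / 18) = 784491 / 2736305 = 0.29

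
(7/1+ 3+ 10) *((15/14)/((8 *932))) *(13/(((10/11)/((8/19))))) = 2145/123956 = 0.02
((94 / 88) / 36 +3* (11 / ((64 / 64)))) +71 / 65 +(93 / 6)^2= 274.37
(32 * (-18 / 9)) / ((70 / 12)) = -384 / 35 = -10.97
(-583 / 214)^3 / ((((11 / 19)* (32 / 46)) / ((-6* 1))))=23616507387 / 78402752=301.22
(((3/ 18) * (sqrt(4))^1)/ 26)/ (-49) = -1/ 3822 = -0.00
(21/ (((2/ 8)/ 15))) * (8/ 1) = 10080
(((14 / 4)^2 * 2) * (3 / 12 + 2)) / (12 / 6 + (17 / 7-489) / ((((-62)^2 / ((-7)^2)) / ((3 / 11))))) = 178.72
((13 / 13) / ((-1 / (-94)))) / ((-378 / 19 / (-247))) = 220571 / 189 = 1167.04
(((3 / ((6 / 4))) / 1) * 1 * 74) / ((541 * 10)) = 74 / 2705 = 0.03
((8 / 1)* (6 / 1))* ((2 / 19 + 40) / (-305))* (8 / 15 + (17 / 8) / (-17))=-74676 / 28975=-2.58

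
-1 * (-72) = 72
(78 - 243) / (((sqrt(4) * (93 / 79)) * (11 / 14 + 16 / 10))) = -152075 / 5177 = -29.38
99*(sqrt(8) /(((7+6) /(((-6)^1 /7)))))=-1188*sqrt(2) /91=-18.46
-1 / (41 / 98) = -98 / 41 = -2.39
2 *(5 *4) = 40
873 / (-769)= -873 / 769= -1.14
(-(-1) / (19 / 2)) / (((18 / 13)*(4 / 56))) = 182 / 171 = 1.06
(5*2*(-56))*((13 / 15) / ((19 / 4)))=-5824 / 57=-102.18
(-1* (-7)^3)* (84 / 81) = 355.70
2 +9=11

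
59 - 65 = -6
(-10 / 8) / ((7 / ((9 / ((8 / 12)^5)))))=-10935 / 896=-12.20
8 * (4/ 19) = 32/ 19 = 1.68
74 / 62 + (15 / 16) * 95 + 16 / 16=91.26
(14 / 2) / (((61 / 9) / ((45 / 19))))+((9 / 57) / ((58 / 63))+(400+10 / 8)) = 403.87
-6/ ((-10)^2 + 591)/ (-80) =0.00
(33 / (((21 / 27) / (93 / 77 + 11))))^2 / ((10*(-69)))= -388.81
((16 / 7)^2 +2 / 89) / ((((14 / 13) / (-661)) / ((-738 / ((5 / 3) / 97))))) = 21113398666854 / 152635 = 138326063.27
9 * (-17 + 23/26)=-3771/26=-145.04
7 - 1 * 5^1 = 2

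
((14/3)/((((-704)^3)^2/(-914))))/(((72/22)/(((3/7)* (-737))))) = 30619/9055096730025984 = 0.00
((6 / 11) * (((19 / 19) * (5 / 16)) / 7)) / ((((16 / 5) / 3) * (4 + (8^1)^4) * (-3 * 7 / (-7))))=3 / 1616384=0.00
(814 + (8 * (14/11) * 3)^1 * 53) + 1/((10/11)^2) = 2677531/1100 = 2434.12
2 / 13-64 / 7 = -8.99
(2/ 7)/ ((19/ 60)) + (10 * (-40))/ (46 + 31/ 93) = -142920/ 18487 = -7.73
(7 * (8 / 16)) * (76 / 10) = 133 / 5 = 26.60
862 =862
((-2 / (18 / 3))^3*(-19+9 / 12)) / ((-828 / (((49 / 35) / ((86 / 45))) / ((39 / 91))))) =-3577 / 2563488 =-0.00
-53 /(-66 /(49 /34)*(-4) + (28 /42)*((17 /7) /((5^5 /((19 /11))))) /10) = -1339078125 /4628252261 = -0.29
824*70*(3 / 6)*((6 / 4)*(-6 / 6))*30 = -1297800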